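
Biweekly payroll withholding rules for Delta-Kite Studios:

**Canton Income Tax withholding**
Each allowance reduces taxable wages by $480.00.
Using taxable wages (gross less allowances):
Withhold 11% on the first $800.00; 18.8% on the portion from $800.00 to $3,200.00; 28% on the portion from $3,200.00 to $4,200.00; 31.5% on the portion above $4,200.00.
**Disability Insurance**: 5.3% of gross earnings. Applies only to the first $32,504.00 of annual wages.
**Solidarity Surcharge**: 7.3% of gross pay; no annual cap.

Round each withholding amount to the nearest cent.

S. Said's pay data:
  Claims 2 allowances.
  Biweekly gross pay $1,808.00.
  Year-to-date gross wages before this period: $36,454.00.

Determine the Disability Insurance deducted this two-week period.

Disability Insurance: YTD $36,454.00 ≥ cap $32,504.00 → $0.00

$0.00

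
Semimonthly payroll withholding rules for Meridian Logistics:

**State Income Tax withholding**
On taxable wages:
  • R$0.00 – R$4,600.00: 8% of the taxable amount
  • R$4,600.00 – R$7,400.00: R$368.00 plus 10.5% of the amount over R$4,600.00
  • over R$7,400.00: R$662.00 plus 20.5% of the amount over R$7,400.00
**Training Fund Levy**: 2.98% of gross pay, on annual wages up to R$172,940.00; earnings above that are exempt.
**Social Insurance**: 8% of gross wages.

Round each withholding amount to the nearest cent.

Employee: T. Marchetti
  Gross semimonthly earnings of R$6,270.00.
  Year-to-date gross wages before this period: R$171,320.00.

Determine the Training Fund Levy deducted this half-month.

R$48.28

Training Fund Levy: cap R$172,940.00 − YTD R$171,320.00 = R$1,620.00 subject; 2.98% × R$1,620.00 = R$48.28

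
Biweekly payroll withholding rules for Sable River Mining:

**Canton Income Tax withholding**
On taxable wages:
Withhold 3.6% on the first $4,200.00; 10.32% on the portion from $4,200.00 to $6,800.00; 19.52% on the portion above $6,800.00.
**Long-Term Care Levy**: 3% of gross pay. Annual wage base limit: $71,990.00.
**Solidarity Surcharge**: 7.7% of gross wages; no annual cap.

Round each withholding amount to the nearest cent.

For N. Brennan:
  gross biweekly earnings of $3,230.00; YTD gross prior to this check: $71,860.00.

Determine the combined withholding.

$368.89

Canton Income Tax: taxable = $3,230.00
  3.6% × $3,230.00 = $116.28
Long-Term Care Levy: cap $71,990.00 − YTD $71,860.00 = $130.00 subject; 3% × $130.00 = $3.90
Solidarity Surcharge: 7.7% × $3,230.00 = $248.71
Total: $116.28 + $3.90 + $248.71 = $368.89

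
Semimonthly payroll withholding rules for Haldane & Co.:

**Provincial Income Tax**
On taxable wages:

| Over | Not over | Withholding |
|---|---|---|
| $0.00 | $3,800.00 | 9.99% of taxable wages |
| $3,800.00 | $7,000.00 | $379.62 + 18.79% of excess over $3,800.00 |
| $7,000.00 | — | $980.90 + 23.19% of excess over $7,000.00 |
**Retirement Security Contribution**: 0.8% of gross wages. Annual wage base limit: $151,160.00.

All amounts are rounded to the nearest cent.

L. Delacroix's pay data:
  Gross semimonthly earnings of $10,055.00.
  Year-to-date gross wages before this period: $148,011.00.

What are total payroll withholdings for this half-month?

$1,714.54

Provincial Income Tax: taxable = $10,055.00
  $980.90 + 23.19% × ($10,055.00 − $7,000.00) = $980.90 + 23.19% × $3,055.00 = $1,689.35
Retirement Security Contribution: cap $151,160.00 − YTD $148,011.00 = $3,149.00 subject; 0.8% × $3,149.00 = $25.19
Total: $1,689.35 + $25.19 = $1,714.54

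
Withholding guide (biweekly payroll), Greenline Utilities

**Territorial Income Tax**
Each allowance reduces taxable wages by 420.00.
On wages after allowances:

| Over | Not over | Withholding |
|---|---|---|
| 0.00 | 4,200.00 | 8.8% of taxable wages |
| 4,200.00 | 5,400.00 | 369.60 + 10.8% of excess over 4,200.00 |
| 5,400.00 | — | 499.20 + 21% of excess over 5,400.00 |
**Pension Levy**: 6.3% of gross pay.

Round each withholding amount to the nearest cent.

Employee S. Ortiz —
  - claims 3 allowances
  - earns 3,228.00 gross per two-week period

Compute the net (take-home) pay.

Territorial Income Tax: taxable = 3,228.00 − 3×420.00 = 1,968.00
  8.8% × 1,968.00 = 173.18
Pension Levy: 6.3% × 3,228.00 = 203.36
Total withheld: 173.18 + 203.36 = 376.54
Net pay: 3,228.00 − 376.54 = 2,851.46

2,851.46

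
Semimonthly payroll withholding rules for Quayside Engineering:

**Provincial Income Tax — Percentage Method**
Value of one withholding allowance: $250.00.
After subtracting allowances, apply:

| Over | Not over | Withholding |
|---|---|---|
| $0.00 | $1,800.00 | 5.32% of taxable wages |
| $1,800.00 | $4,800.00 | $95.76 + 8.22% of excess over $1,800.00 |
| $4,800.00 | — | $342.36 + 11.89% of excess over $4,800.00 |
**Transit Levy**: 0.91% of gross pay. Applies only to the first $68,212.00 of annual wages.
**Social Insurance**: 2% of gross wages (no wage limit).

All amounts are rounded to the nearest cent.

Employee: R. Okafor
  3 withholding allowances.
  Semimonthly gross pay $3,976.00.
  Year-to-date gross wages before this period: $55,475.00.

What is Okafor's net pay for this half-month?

$3,647.32

Provincial Income Tax: taxable = $3,976.00 − 3×$250.00 = $3,226.00
  $95.76 + 8.22% × ($3,226.00 − $1,800.00) = $95.76 + 8.22% × $1,426.00 = $212.98
Transit Levy: 0.91% × $3,976.00 = $36.18
Social Insurance: 2% × $3,976.00 = $79.52
Total withheld: $212.98 + $36.18 + $79.52 = $328.68
Net pay: $3,976.00 − $328.68 = $3,647.32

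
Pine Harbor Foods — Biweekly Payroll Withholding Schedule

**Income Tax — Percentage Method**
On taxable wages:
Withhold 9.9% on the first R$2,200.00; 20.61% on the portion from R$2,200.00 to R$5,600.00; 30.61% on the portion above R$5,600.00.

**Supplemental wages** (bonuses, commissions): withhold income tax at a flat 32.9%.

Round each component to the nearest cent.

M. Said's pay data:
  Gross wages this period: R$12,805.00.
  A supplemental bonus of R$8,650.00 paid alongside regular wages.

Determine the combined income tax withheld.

R$5,969.84

Income Tax: taxable = R$12,805.00
  R$918.54 + 30.61% × (R$12,805.00 − R$5,600.00) = R$918.54 + 30.61% × R$7,205.00 = R$3,123.99
Supplemental (32.9% flat on bonus): 32.9% × R$8,650.00 = R$2,845.85
Total income tax: R$3,123.99 + R$2,845.85 = R$5,969.84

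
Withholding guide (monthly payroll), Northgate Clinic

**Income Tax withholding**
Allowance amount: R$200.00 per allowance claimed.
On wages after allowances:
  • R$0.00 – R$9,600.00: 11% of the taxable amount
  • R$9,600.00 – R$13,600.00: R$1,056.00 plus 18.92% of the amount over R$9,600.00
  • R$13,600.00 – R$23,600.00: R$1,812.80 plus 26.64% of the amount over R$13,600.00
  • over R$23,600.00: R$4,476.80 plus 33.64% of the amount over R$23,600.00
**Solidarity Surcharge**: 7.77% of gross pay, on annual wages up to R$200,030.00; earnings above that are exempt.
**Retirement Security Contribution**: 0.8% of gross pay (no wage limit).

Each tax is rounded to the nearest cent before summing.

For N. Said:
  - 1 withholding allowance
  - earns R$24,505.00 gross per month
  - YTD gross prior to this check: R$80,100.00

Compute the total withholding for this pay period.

Income Tax: taxable = R$24,505.00 − 1×R$200.00 = R$24,305.00
  R$4,476.80 + 33.64% × (R$24,305.00 − R$23,600.00) = R$4,476.80 + 33.64% × R$705.00 = R$4,713.96
Solidarity Surcharge: 7.77% × R$24,505.00 = R$1,904.04
Retirement Security Contribution: 0.8% × R$24,505.00 = R$196.04
Total: R$4,713.96 + R$1,904.04 + R$196.04 = R$6,814.04

R$6,814.04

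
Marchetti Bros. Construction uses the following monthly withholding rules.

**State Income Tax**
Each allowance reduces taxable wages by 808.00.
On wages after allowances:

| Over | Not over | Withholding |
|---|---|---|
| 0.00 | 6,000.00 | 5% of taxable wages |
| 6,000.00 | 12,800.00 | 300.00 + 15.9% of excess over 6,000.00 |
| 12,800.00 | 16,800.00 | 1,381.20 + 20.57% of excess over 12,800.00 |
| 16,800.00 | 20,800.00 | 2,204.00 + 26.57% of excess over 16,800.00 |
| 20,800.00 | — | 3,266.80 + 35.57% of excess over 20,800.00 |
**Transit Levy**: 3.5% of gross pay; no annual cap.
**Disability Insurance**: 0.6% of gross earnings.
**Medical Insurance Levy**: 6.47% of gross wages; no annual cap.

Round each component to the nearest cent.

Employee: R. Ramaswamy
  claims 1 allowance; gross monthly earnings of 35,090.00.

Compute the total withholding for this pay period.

11,771.36

State Income Tax: taxable = 35,090.00 − 1×808.00 = 34,282.00
  3,266.80 + 35.57% × (34,282.00 − 20,800.00) = 3,266.80 + 35.57% × 13,482.00 = 8,062.35
Transit Levy: 3.5% × 35,090.00 = 1,228.15
Disability Insurance: 0.6% × 35,090.00 = 210.54
Medical Insurance Levy: 6.47% × 35,090.00 = 2,270.32
Total: 8,062.35 + 1,228.15 + 210.54 + 2,270.32 = 11,771.36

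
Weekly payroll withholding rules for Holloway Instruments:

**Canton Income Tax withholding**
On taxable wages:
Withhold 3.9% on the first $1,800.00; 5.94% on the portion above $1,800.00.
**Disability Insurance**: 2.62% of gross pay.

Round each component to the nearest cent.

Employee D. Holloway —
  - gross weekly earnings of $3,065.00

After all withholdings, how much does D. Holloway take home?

Canton Income Tax: taxable = $3,065.00
  $70.20 + 5.94% × ($3,065.00 − $1,800.00) = $70.20 + 5.94% × $1,265.00 = $145.34
Disability Insurance: 2.62% × $3,065.00 = $80.30
Total withheld: $145.34 + $80.30 = $225.64
Net pay: $3,065.00 − $225.64 = $2,839.36

$2,839.36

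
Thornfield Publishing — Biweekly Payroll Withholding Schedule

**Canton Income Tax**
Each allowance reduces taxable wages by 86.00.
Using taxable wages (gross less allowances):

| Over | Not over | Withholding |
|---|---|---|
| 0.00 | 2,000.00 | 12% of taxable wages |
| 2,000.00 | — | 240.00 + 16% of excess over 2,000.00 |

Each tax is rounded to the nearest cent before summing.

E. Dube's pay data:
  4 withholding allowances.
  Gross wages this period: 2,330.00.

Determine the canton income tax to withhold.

Canton Income Tax: taxable = 2,330.00 − 4×86.00 = 1,986.00
  12% × 1,986.00 = 238.32

238.32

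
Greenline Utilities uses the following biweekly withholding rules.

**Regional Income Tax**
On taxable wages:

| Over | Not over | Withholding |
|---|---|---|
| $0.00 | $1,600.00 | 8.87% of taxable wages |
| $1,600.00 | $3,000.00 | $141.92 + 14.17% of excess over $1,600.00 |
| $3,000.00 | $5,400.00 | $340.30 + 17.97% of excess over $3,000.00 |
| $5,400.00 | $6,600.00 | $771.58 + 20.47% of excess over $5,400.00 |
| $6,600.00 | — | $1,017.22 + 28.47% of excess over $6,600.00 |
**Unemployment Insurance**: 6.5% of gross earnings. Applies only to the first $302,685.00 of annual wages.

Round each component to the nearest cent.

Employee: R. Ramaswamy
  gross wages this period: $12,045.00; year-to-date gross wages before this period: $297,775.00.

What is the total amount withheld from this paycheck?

$2,886.56

Regional Income Tax: taxable = $12,045.00
  $1,017.22 + 28.47% × ($12,045.00 − $6,600.00) = $1,017.22 + 28.47% × $5,445.00 = $2,567.41
Unemployment Insurance: cap $302,685.00 − YTD $297,775.00 = $4,910.00 subject; 6.5% × $4,910.00 = $319.15
Total: $2,567.41 + $319.15 = $2,886.56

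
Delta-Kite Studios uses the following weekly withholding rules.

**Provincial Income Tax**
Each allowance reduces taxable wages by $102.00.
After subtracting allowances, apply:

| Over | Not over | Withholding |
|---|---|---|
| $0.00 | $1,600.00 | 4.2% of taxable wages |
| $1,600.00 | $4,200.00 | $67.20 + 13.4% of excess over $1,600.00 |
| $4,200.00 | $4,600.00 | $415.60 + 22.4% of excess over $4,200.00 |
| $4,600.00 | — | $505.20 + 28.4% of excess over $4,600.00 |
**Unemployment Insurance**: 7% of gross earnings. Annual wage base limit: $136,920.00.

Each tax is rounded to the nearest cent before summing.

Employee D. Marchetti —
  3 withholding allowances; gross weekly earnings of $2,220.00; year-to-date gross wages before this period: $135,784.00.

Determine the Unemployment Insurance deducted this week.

$79.52

Unemployment Insurance: cap $136,920.00 − YTD $135,784.00 = $1,136.00 subject; 7% × $1,136.00 = $79.52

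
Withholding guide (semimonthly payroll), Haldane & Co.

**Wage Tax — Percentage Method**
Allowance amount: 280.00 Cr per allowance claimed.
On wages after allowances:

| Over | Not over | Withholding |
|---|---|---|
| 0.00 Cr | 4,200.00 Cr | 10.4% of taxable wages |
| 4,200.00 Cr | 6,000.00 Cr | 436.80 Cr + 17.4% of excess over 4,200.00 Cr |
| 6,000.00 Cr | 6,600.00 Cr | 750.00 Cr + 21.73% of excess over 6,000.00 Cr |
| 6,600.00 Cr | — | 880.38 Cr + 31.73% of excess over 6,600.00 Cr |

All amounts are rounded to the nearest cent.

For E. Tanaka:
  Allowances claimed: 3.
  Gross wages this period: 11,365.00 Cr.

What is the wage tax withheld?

Wage Tax: taxable = 11,365.00 Cr − 3×280.00 Cr = 10,525.00 Cr
  880.38 Cr + 31.73% × (10,525.00 Cr − 6,600.00 Cr) = 880.38 Cr + 31.73% × 3,925.00 Cr = 2,125.78 Cr

2,125.78 Cr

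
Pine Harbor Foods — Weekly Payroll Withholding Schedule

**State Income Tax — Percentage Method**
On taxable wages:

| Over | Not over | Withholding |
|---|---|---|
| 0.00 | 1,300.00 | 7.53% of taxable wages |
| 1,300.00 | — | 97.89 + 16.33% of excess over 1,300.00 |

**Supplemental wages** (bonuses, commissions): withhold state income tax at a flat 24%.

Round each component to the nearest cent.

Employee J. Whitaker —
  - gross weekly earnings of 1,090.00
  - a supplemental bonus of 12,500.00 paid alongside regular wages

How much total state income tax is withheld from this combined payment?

3,082.08

State Income Tax: taxable = 1,090.00
  7.53% × 1,090.00 = 82.08
Supplemental (24% flat on bonus): 24% × 12,500.00 = 3,000.00
Total state income tax: 82.08 + 3,000.00 = 3,082.08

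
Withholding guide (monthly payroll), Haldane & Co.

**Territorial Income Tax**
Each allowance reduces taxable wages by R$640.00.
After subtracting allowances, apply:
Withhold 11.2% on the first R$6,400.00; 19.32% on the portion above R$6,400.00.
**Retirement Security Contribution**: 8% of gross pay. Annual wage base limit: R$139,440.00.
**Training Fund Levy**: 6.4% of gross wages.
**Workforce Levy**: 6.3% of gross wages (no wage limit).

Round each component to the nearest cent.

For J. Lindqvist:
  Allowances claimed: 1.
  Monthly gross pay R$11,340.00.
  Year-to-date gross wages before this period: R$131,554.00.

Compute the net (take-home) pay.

R$7,721.38

Territorial Income Tax: taxable = R$11,340.00 − 1×R$640.00 = R$10,700.00
  R$716.80 + 19.32% × (R$10,700.00 − R$6,400.00) = R$716.80 + 19.32% × R$4,300.00 = R$1,547.56
Retirement Security Contribution: cap R$139,440.00 − YTD R$131,554.00 = R$7,886.00 subject; 8% × R$7,886.00 = R$630.88
Training Fund Levy: 6.4% × R$11,340.00 = R$725.76
Workforce Levy: 6.3% × R$11,340.00 = R$714.42
Total withheld: R$1,547.56 + R$630.88 + R$725.76 + R$714.42 = R$3,618.62
Net pay: R$11,340.00 − R$3,618.62 = R$7,721.38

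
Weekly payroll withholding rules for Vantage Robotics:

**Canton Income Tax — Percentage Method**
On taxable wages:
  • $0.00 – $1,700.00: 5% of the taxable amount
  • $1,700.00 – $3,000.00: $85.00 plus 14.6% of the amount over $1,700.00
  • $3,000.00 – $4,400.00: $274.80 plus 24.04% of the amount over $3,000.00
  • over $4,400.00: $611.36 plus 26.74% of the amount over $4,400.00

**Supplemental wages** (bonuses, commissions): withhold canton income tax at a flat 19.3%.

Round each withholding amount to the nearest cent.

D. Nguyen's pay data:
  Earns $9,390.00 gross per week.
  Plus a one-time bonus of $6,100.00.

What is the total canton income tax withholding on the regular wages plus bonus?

Canton Income Tax: taxable = $9,390.00
  $611.36 + 26.74% × ($9,390.00 − $4,400.00) = $611.36 + 26.74% × $4,990.00 = $1,945.69
Supplemental (19.3% flat on bonus): 19.3% × $6,100.00 = $1,177.30
Total canton income tax: $1,945.69 + $1,177.30 = $3,122.99

$3,122.99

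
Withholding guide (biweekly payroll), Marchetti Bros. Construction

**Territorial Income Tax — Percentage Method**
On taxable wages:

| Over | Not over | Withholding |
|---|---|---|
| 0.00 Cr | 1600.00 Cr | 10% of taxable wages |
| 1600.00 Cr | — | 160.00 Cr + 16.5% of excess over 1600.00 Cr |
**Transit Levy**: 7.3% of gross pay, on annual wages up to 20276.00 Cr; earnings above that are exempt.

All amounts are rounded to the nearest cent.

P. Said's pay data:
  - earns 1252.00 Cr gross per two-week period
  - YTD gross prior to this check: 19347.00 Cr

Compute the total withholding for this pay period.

Territorial Income Tax: taxable = 1252.00 Cr
  10% × 1252.00 Cr = 125.20 Cr
Transit Levy: cap 20276.00 Cr − YTD 19347.00 Cr = 929.00 Cr subject; 7.3% × 929.00 Cr = 67.82 Cr
Total: 125.20 Cr + 67.82 Cr = 193.02 Cr

193.02 Cr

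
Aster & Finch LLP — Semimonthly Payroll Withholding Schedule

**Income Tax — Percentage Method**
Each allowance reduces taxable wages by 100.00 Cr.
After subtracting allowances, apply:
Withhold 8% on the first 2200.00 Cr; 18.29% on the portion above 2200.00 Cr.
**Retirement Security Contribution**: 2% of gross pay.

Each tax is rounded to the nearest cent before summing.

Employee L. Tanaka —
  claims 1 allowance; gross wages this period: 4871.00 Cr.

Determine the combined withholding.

Income Tax: taxable = 4871.00 Cr − 1×100.00 Cr = 4771.00 Cr
  176.00 Cr + 18.29% × (4771.00 Cr − 2200.00 Cr) = 176.00 Cr + 18.29% × 2571.00 Cr = 646.24 Cr
Retirement Security Contribution: 2% × 4871.00 Cr = 97.42 Cr
Total: 646.24 Cr + 97.42 Cr = 743.66 Cr

743.66 Cr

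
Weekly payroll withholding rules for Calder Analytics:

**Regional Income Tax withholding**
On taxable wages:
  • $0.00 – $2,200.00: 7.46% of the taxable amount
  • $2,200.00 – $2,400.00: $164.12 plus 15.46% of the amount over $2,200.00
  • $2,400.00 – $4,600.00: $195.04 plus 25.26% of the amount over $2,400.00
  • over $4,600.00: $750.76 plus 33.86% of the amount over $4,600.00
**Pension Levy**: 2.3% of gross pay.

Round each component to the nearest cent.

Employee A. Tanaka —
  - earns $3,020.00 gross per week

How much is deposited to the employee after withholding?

$2,598.89

Regional Income Tax: taxable = $3,020.00
  $195.04 + 25.26% × ($3,020.00 − $2,400.00) = $195.04 + 25.26% × $620.00 = $351.65
Pension Levy: 2.3% × $3,020.00 = $69.46
Total withheld: $351.65 + $69.46 = $421.11
Net pay: $3,020.00 − $421.11 = $2,598.89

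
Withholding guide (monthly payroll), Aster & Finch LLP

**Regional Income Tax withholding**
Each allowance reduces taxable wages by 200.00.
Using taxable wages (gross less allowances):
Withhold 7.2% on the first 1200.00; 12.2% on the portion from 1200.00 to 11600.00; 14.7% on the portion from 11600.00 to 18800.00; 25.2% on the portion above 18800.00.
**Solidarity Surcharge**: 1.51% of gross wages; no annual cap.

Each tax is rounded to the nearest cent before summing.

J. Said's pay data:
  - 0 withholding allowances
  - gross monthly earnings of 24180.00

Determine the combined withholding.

4134.48

Regional Income Tax: taxable = 24180.00
  2413.60 + 25.2% × (24180.00 − 18800.00) = 2413.60 + 25.2% × 5380.00 = 3769.36
Solidarity Surcharge: 1.51% × 24180.00 = 365.12
Total: 3769.36 + 365.12 = 4134.48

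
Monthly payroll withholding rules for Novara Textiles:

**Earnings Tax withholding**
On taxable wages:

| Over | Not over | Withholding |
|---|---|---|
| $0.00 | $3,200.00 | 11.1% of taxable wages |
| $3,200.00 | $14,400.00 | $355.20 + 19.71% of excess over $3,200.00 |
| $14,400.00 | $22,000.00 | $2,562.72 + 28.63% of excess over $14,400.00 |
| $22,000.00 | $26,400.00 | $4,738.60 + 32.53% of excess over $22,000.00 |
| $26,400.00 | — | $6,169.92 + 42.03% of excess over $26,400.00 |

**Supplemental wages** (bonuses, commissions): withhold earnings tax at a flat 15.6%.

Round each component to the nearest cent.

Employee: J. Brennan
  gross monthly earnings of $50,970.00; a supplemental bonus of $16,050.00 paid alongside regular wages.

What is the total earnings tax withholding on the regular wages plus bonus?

Earnings Tax: taxable = $50,970.00
  $6,169.92 + 42.03% × ($50,970.00 − $26,400.00) = $6,169.92 + 42.03% × $24,570.00 = $16,496.69
Supplemental (15.6% flat on bonus): 15.6% × $16,050.00 = $2,503.80
Total earnings tax: $16,496.69 + $2,503.80 = $19,000.49

$19,000.49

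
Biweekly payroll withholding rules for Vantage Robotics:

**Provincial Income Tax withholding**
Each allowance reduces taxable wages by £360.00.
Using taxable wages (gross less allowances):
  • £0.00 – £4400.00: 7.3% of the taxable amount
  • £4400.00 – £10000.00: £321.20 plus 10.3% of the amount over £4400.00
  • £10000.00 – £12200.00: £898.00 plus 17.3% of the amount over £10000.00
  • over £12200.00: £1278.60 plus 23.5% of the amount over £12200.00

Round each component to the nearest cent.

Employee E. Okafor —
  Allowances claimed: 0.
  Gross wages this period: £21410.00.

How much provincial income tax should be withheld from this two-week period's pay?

Provincial Income Tax: taxable = £21410.00
  £1278.60 + 23.5% × (£21410.00 − £12200.00) = £1278.60 + 23.5% × £9210.00 = £3442.95

£3442.95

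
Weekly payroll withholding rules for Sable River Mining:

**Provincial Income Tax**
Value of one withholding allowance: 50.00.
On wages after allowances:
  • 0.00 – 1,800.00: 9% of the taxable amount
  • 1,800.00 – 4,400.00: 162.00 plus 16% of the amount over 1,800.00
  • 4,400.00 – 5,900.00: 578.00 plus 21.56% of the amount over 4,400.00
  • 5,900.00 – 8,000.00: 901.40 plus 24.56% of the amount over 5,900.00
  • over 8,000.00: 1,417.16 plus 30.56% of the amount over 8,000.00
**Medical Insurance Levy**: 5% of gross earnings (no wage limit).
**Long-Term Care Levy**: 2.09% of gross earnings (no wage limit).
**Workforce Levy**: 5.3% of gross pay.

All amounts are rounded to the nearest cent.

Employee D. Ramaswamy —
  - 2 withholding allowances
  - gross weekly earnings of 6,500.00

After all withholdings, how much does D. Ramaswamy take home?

4,670.45

Provincial Income Tax: taxable = 6,500.00 − 2×50.00 = 6,400.00
  901.40 + 24.56% × (6,400.00 − 5,900.00) = 901.40 + 24.56% × 500.00 = 1,024.20
Medical Insurance Levy: 5% × 6,500.00 = 325.00
Long-Term Care Levy: 2.09% × 6,500.00 = 135.85
Workforce Levy: 5.3% × 6,500.00 = 344.50
Total withheld: 1,024.20 + 325.00 + 135.85 + 344.50 = 1,829.55
Net pay: 6,500.00 − 1,829.55 = 4,670.45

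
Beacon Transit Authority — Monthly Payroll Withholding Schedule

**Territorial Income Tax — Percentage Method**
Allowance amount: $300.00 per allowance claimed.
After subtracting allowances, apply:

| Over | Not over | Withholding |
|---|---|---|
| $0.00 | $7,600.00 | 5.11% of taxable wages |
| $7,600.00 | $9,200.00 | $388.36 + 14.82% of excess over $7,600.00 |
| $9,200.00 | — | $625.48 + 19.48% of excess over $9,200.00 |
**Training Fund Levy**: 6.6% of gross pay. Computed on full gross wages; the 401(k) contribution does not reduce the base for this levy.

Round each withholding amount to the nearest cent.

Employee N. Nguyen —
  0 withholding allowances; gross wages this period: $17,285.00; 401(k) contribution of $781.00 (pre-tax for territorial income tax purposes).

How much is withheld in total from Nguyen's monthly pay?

Territorial Income Tax: taxable = $17,285.00 − $781.00 = $16,504.00
  $625.48 + 19.48% × ($16,504.00 − $9,200.00) = $625.48 + 19.48% × $7,304.00 = $2,048.30
Training Fund Levy: 6.6% × $17,285.00 = $1,140.81
Total: $2,048.30 + $1,140.81 = $3,189.11

$3,189.11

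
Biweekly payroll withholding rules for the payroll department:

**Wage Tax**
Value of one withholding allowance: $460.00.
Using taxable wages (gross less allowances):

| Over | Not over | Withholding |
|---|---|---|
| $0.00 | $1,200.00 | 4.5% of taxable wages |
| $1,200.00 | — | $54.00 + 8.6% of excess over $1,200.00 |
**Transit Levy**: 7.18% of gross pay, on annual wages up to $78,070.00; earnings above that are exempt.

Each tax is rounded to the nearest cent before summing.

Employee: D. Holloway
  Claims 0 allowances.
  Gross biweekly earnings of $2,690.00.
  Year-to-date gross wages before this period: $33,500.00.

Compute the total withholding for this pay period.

$375.28

Wage Tax: taxable = $2,690.00
  $54.00 + 8.6% × ($2,690.00 − $1,200.00) = $54.00 + 8.6% × $1,490.00 = $182.14
Transit Levy: 7.18% × $2,690.00 = $193.14
Total: $182.14 + $193.14 = $375.28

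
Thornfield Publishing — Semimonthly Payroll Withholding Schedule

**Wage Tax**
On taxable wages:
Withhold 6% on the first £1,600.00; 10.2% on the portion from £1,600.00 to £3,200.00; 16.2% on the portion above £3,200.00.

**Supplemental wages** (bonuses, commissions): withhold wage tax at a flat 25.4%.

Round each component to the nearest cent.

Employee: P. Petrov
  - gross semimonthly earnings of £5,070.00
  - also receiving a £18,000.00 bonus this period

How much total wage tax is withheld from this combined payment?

£5,134.14

Wage Tax: taxable = £5,070.00
  £259.20 + 16.2% × (£5,070.00 − £3,200.00) = £259.20 + 16.2% × £1,870.00 = £562.14
Supplemental (25.4% flat on bonus): 25.4% × £18,000.00 = £4,572.00
Total wage tax: £562.14 + £4,572.00 = £5,134.14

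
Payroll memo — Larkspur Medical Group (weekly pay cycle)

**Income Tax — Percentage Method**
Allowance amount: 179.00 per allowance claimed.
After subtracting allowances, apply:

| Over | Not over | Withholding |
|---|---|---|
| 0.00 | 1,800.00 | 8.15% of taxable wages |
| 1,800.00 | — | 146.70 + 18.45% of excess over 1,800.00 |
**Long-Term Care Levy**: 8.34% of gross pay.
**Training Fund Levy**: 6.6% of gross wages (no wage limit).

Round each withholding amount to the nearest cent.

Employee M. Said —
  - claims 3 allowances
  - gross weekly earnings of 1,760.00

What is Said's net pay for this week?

1,397.39

Income Tax: taxable = 1,760.00 − 3×179.00 = 1,223.00
  8.15% × 1,223.00 = 99.67
Long-Term Care Levy: 8.34% × 1,760.00 = 146.78
Training Fund Levy: 6.6% × 1,760.00 = 116.16
Total withheld: 99.67 + 146.78 + 116.16 = 362.61
Net pay: 1,760.00 − 362.61 = 1,397.39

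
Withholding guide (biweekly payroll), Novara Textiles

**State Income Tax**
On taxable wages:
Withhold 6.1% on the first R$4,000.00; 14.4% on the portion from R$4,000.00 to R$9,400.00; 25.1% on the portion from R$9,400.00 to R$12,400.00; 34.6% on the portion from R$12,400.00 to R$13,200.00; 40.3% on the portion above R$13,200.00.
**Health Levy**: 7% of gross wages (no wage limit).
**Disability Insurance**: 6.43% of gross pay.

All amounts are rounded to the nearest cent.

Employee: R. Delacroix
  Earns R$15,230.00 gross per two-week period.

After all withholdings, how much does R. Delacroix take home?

State Income Tax: taxable = R$15,230.00
  R$2,051.40 + 40.3% × (R$15,230.00 − R$13,200.00) = R$2,051.40 + 40.3% × R$2,030.00 = R$2,869.49
Health Levy: 7% × R$15,230.00 = R$1,066.10
Disability Insurance: 6.43% × R$15,230.00 = R$979.29
Total withheld: R$2,869.49 + R$1,066.10 + R$979.29 = R$4,914.88
Net pay: R$15,230.00 − R$4,914.88 = R$10,315.12

R$10,315.12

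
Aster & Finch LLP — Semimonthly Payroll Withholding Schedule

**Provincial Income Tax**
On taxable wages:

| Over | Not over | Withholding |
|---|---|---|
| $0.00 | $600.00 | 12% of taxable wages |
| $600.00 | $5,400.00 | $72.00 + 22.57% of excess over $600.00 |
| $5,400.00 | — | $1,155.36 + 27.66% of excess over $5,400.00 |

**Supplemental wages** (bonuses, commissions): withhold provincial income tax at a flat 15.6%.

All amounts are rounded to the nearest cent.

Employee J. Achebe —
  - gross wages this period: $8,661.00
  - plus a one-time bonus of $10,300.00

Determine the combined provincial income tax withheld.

Provincial Income Tax: taxable = $8,661.00
  $1,155.36 + 27.66% × ($8,661.00 − $5,400.00) = $1,155.36 + 27.66% × $3,261.00 = $2,057.35
Supplemental (15.6% flat on bonus): 15.6% × $10,300.00 = $1,606.80
Total provincial income tax: $2,057.35 + $1,606.80 = $3,664.15

$3,664.15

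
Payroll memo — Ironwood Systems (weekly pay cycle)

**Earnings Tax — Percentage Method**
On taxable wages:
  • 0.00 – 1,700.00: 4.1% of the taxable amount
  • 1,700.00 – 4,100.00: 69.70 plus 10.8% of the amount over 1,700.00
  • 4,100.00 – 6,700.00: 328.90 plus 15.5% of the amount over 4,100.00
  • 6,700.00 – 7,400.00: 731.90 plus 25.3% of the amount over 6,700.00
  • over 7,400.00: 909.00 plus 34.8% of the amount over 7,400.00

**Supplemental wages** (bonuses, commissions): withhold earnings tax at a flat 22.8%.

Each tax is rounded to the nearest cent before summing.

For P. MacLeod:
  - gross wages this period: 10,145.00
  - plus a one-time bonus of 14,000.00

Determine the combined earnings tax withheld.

5,056.26

Earnings Tax: taxable = 10,145.00
  909.00 + 34.8% × (10,145.00 − 7,400.00) = 909.00 + 34.8% × 2,745.00 = 1,864.26
Supplemental (22.8% flat on bonus): 22.8% × 14,000.00 = 3,192.00
Total earnings tax: 1,864.26 + 3,192.00 = 5,056.26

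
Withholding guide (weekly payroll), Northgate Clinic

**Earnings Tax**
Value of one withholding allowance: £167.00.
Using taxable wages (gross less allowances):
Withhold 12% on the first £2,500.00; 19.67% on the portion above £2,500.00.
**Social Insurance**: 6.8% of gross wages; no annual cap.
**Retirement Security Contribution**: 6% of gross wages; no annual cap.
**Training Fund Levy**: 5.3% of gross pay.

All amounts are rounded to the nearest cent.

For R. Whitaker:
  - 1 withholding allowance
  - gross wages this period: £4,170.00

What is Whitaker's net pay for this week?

£2,819.59

Earnings Tax: taxable = £4,170.00 − 1×£167.00 = £4,003.00
  £300.00 + 19.67% × (£4,003.00 − £2,500.00) = £300.00 + 19.67% × £1,503.00 = £595.64
Social Insurance: 6.8% × £4,170.00 = £283.56
Retirement Security Contribution: 6% × £4,170.00 = £250.20
Training Fund Levy: 5.3% × £4,170.00 = £221.01
Total withheld: £595.64 + £283.56 + £250.20 + £221.01 = £1,350.41
Net pay: £4,170.00 − £1,350.41 = £2,819.59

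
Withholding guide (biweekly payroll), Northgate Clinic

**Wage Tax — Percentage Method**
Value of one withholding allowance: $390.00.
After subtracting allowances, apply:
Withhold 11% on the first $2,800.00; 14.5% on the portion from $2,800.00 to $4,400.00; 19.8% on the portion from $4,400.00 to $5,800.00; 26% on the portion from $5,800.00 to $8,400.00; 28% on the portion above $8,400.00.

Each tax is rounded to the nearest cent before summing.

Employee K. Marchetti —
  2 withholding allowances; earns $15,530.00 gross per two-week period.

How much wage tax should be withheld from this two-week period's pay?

Wage Tax: taxable = $15,530.00 − 2×$390.00 = $14,750.00
  $1,493.20 + 28% × ($14,750.00 − $8,400.00) = $1,493.20 + 28% × $6,350.00 = $3,271.20

$3,271.20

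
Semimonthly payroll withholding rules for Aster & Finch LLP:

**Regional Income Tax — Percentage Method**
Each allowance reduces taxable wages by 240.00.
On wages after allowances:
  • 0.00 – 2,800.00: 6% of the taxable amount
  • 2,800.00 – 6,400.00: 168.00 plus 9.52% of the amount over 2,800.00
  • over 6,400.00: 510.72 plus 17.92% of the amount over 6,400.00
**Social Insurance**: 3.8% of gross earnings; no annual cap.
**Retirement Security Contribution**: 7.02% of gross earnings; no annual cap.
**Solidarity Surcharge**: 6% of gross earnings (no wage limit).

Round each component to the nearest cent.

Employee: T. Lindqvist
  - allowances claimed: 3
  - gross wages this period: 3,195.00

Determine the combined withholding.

Regional Income Tax: taxable = 3,195.00 − 3×240.00 = 2,475.00
  6% × 2,475.00 = 148.50
Social Insurance: 3.8% × 3,195.00 = 121.41
Retirement Security Contribution: 7.02% × 3,195.00 = 224.29
Solidarity Surcharge: 6% × 3,195.00 = 191.70
Total: 148.50 + 121.41 + 224.29 + 191.70 = 685.90

685.90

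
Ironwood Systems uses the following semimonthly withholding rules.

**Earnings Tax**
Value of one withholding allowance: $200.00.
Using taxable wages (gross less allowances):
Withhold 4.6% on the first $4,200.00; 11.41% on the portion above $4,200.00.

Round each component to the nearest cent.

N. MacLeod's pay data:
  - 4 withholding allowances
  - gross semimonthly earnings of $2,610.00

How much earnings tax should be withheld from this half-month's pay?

Earnings Tax: taxable = $2,610.00 − 4×$200.00 = $1,810.00
  4.6% × $1,810.00 = $83.26

$83.26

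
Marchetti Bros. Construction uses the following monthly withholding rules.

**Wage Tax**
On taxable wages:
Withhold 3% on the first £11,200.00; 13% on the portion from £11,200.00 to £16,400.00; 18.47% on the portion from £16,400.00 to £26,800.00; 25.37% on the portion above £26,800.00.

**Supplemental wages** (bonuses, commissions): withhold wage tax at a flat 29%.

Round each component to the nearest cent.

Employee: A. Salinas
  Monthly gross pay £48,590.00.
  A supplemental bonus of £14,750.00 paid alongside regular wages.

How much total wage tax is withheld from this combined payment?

£12,738.50

Wage Tax: taxable = £48,590.00
  £2,932.88 + 25.37% × (£48,590.00 − £26,800.00) = £2,932.88 + 25.37% × £21,790.00 = £8,461.00
Supplemental (29% flat on bonus): 29% × £14,750.00 = £4,277.50
Total wage tax: £8,461.00 + £4,277.50 = £12,738.50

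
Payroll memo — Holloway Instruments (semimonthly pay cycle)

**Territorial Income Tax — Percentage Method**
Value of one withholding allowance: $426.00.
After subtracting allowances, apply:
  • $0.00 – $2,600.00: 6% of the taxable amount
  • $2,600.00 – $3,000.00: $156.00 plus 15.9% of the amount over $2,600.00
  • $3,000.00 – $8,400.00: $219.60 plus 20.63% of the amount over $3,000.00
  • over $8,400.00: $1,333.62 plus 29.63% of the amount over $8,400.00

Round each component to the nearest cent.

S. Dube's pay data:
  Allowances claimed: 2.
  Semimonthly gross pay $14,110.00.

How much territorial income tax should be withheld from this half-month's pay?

$2,773.05

Territorial Income Tax: taxable = $14,110.00 − 2×$426.00 = $13,258.00
  $1,333.62 + 29.63% × ($13,258.00 − $8,400.00) = $1,333.62 + 29.63% × $4,858.00 = $2,773.05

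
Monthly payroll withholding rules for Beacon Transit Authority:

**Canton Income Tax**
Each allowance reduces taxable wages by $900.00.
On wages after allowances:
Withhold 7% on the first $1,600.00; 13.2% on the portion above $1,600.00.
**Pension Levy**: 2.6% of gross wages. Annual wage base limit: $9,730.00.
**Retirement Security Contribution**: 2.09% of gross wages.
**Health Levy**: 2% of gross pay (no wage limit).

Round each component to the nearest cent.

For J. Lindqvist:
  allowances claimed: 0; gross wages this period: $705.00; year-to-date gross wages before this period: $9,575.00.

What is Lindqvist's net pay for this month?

Canton Income Tax: taxable = $705.00
  7% × $705.00 = $49.35
Pension Levy: cap $9,730.00 − YTD $9,575.00 = $155.00 subject; 2.6% × $155.00 = $4.03
Retirement Security Contribution: 2.09% × $705.00 = $14.73
Health Levy: 2% × $705.00 = $14.10
Total withheld: $49.35 + $4.03 + $14.73 + $14.10 = $82.21
Net pay: $705.00 − $82.21 = $622.79

$622.79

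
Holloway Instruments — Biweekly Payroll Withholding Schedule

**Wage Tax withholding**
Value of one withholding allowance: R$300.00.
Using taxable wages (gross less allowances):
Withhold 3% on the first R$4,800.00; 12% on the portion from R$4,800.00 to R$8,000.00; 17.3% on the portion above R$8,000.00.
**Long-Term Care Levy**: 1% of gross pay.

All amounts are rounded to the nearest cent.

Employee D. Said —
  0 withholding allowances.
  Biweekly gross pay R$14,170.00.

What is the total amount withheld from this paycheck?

Wage Tax: taxable = R$14,170.00
  R$528.00 + 17.3% × (R$14,170.00 − R$8,000.00) = R$528.00 + 17.3% × R$6,170.00 = R$1,595.41
Long-Term Care Levy: 1% × R$14,170.00 = R$141.70
Total: R$1,595.41 + R$141.70 = R$1,737.11

R$1,737.11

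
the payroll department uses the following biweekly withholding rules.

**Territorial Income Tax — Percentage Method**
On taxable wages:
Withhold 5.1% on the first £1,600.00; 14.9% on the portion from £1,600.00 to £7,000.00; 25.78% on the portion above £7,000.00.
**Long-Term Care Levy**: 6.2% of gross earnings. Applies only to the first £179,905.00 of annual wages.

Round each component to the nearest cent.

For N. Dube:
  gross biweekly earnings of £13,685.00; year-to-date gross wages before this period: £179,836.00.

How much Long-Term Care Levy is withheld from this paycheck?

Long-Term Care Levy: cap £179,905.00 − YTD £179,836.00 = £69.00 subject; 6.2% × £69.00 = £4.28

£4.28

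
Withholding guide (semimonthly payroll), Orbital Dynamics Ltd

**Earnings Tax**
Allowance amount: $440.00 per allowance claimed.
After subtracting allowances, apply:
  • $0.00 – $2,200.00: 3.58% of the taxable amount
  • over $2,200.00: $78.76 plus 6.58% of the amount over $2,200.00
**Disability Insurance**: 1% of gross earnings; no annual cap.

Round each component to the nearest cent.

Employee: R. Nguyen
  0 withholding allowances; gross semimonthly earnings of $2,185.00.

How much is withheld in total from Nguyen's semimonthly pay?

$100.07

Earnings Tax: taxable = $2,185.00
  3.58% × $2,185.00 = $78.22
Disability Insurance: 1% × $2,185.00 = $21.85
Total: $78.22 + $21.85 = $100.07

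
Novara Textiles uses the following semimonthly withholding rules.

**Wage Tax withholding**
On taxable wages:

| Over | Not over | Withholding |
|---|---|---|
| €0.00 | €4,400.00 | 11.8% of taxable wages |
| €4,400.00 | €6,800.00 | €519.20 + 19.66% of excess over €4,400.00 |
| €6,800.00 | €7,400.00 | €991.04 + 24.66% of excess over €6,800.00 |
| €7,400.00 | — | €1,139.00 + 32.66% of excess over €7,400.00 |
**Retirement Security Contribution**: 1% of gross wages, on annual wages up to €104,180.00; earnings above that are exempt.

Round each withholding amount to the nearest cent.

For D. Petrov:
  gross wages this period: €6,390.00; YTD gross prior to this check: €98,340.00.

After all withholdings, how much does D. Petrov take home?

€5,421.17

Wage Tax: taxable = €6,390.00
  €519.20 + 19.66% × (€6,390.00 − €4,400.00) = €519.20 + 19.66% × €1,990.00 = €910.43
Retirement Security Contribution: cap €104,180.00 − YTD €98,340.00 = €5,840.00 subject; 1% × €5,840.00 = €58.40
Total withheld: €910.43 + €58.40 = €968.83
Net pay: €6,390.00 − €968.83 = €5,421.17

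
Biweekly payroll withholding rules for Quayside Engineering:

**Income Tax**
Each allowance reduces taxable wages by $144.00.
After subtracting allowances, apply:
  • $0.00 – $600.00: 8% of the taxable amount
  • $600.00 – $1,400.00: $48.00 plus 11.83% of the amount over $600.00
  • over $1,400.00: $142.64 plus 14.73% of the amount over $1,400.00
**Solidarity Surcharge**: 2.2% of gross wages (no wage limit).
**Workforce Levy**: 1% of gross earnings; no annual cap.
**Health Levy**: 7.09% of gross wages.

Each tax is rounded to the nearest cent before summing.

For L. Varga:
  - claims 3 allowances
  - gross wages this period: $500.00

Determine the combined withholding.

Income Tax: taxable = $500.00 − 3×$144.00 = $68.00
  8% × $68.00 = $5.44
Solidarity Surcharge: 2.2% × $500.00 = $11.00
Workforce Levy: 1% × $500.00 = $5.00
Health Levy: 7.09% × $500.00 = $35.45
Total: $5.44 + $11.00 + $5.00 + $35.45 = $56.89

$56.89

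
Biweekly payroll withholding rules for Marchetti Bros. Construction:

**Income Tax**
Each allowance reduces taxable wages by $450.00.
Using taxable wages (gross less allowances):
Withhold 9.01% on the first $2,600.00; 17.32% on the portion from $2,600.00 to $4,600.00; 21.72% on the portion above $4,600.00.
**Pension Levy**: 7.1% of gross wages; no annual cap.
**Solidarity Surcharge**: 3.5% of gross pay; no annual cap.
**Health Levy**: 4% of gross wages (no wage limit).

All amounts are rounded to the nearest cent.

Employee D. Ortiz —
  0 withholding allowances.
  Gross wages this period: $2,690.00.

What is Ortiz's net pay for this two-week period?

$2,047.41

Income Tax: taxable = $2,690.00
  $234.26 + 17.32% × ($2,690.00 − $2,600.00) = $234.26 + 17.32% × $90.00 = $249.85
Pension Levy: 7.1% × $2,690.00 = $190.99
Solidarity Surcharge: 3.5% × $2,690.00 = $94.15
Health Levy: 4% × $2,690.00 = $107.60
Total withheld: $249.85 + $190.99 + $94.15 + $107.60 = $642.59
Net pay: $2,690.00 − $642.59 = $2,047.41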